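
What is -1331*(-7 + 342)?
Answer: -445885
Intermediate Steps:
-1331*(-7 + 342) = -1331*335 = -445885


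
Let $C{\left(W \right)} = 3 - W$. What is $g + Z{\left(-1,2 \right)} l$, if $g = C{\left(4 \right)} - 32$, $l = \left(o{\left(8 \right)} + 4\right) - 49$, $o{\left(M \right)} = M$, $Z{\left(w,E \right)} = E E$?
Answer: $-181$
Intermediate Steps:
$Z{\left(w,E \right)} = E^{2}$
$l = -37$ ($l = \left(8 + 4\right) - 49 = 12 - 49 = -37$)
$g = -33$ ($g = \left(3 - 4\right) - 32 = -1 - 32 = -33$)
$g + Z{\left(-1,2 \right)} l = -33 + 2^{2} \left(-37\right) = -33 + 4 \left(-37\right) = -33 - 148 = -181$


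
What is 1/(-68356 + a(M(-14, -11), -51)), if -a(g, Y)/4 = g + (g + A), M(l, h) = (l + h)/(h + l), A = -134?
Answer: -1/67828 ≈ -1.4743e-5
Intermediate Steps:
M(l, h) = 1 (M(l, h) = (h + l)/(h + l) = 1)
a(g, Y) = 536 - 8*g (a(g, Y) = -4*(g + (g - 134)) = -4*(g + (-134 + g)) = -4*(-134 + 2*g) = 536 - 8*g)
1/(-68356 + a(M(-14, -11), -51)) = 1/(-68356 + (536 - 8*1)) = 1/(-68356 + (536 - 8)) = 1/(-68356 + 528) = 1/(-67828) = -1/67828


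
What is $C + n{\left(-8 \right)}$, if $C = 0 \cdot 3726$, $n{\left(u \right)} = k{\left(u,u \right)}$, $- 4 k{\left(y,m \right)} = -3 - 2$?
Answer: $\frac{5}{4} \approx 1.25$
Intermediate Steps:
$k{\left(y,m \right)} = \frac{5}{4}$ ($k{\left(y,m \right)} = - \frac{-3 - 2}{4} = \left(- \frac{1}{4}\right) \left(-5\right) = \frac{5}{4}$)
$n{\left(u \right)} = \frac{5}{4}$
$C = 0$
$C + n{\left(-8 \right)} = 0 + \frac{5}{4} = \frac{5}{4}$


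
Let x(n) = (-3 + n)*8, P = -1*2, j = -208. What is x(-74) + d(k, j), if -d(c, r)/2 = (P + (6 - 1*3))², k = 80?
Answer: -618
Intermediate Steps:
P = -2
d(c, r) = -2 (d(c, r) = -2*(-2 + (6 - 1*3))² = -2*(-2 + (6 - 3))² = -2*(-2 + 3)² = -2*1² = -2*1 = -2)
x(n) = -24 + 8*n
x(-74) + d(k, j) = (-24 + 8*(-74)) - 2 = (-24 - 592) - 2 = -616 - 2 = -618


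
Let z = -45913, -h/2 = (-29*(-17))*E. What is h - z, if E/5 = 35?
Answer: -126637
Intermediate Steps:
E = 175 (E = 5*35 = 175)
h = -172550 (h = -2*(-29*(-17))*175 = -986*175 = -2*86275 = -172550)
h - z = -172550 - 1*(-45913) = -172550 + 45913 = -126637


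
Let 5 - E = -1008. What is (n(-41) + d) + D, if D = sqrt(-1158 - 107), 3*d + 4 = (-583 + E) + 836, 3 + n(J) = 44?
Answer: 1385/3 + I*sqrt(1265) ≈ 461.67 + 35.567*I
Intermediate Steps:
E = 1013 (E = 5 - 1*(-1008) = 5 + 1008 = 1013)
n(J) = 41 (n(J) = -3 + 44 = 41)
d = 1262/3 (d = -4/3 + ((-583 + 1013) + 836)/3 = -4/3 + (430 + 836)/3 = -4/3 + (1/3)*1266 = -4/3 + 422 = 1262/3 ≈ 420.67)
D = I*sqrt(1265) (D = sqrt(-1265) = I*sqrt(1265) ≈ 35.567*I)
(n(-41) + d) + D = (41 + 1262/3) + I*sqrt(1265) = 1385/3 + I*sqrt(1265)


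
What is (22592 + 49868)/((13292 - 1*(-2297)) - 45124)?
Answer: -14492/5907 ≈ -2.4534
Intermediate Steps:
(22592 + 49868)/((13292 - 1*(-2297)) - 45124) = 72460/((13292 + 2297) - 45124) = 72460/(15589 - 45124) = 72460/(-29535) = 72460*(-1/29535) = -14492/5907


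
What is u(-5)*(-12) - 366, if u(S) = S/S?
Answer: -378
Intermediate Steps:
u(S) = 1
u(-5)*(-12) - 366 = 1*(-12) - 366 = -12 - 366 = -378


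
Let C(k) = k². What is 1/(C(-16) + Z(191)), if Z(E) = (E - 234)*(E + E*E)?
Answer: -1/1576640 ≈ -6.3426e-7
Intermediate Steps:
Z(E) = (-234 + E)*(E + E²)
1/(C(-16) + Z(191)) = 1/((-16)² + 191*(-234 + 191² - 233*191)) = 1/(256 + 191*(-234 + 36481 - 44503)) = 1/(256 + 191*(-8256)) = 1/(256 - 1576896) = 1/(-1576640) = -1/1576640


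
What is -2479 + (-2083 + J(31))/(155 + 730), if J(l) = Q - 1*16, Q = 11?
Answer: -732001/295 ≈ -2481.4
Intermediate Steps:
J(l) = -5 (J(l) = 11 - 1*16 = 11 - 16 = -5)
-2479 + (-2083 + J(31))/(155 + 730) = -2479 + (-2083 - 5)/(155 + 730) = -2479 - 2088/885 = -2479 - 2088*1/885 = -2479 - 696/295 = -732001/295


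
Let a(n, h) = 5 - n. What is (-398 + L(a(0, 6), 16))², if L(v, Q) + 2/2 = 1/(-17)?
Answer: 46022656/289 ≈ 1.5925e+5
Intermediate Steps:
L(v, Q) = -18/17 (L(v, Q) = -1 + 1/(-17) = -1 - 1/17 = -18/17)
(-398 + L(a(0, 6), 16))² = (-398 - 18/17)² = (-6784/17)² = 46022656/289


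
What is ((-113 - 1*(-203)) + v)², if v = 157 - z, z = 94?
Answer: 23409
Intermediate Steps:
v = 63 (v = 157 - 1*94 = 157 - 94 = 63)
((-113 - 1*(-203)) + v)² = ((-113 - 1*(-203)) + 63)² = ((-113 + 203) + 63)² = (90 + 63)² = 153² = 23409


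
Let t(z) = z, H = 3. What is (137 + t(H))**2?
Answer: 19600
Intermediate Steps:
(137 + t(H))**2 = (137 + 3)**2 = 140**2 = 19600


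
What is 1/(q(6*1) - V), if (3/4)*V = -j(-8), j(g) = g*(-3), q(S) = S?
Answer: 1/38 ≈ 0.026316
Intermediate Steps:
j(g) = -3*g
V = -32 (V = 4*(-(-3)*(-8))/3 = 4*(-1*24)/3 = (4/3)*(-24) = -32)
1/(q(6*1) - V) = 1/(6*1 - 1*(-32)) = 1/(6 + 32) = 1/38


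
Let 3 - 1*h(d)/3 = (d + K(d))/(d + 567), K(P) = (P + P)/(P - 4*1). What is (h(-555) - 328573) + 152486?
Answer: -393401273/2236 ≈ -1.7594e+5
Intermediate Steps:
K(P) = 2*P/(-4 + P) (K(P) = (2*P)/(P - 4) = (2*P)/(-4 + P) = 2*P/(-4 + P))
h(d) = 9 - 3*(d + 2*d/(-4 + d))/(567 + d) (h(d) = 9 - 3*(d + 2*d/(-4 + d))/(d + 567) = 9 - 3*(d + 2*d/(-4 + d))/(567 + d))
(h(-555) - 328573) + 152486 = (3*(-6804 + 2*(-555)² + 1691*(-555))/(-2268 + (-555)² + 563*(-555)) - 328573) + 152486 = (3*(-6804 + 2*308025 - 938505)/(-2268 + 308025 - 312465) - 328573) + 152486 = (3*(-6804 + 616050 - 938505)/(-6708) - 328573) + 152486 = (3*(-1/6708)*(-329259) - 328573) + 152486 = (329259/2236 - 328573) + 152486 = -734359969/2236 + 152486 = -393401273/2236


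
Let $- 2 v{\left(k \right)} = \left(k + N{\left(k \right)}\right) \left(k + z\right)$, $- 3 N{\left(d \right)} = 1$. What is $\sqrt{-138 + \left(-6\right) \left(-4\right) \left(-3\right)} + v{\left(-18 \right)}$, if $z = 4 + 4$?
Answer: $- \frac{275}{3} + i \sqrt{210} \approx -91.667 + 14.491 i$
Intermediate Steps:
$z = 8$
$N{\left(d \right)} = - \frac{1}{3}$ ($N{\left(d \right)} = \left(- \frac{1}{3}\right) 1 = - \frac{1}{3}$)
$v{\left(k \right)} = - \frac{\left(8 + k\right) \left(- \frac{1}{3} + k\right)}{2}$ ($v{\left(k \right)} = - \frac{\left(k - \frac{1}{3}\right) \left(k + 8\right)}{2} = - \frac{\left(- \frac{1}{3} + k\right) \left(8 + k\right)}{2} = - \frac{\left(8 + k\right) \left(- \frac{1}{3} + k\right)}{2}$)
$\sqrt{-138 + \left(-6\right) \left(-4\right) \left(-3\right)} + v{\left(-18 \right)} = \sqrt{-138 + \left(-6\right) \left(-4\right) \left(-3\right)} - \left(- \frac{211}{3} + 162\right) = \sqrt{-138 + 24 \left(-3\right)} + \left(\frac{4}{3} + 69 - 162\right) = \sqrt{-138 - 72} + \left(\frac{4}{3} + 69 - 162\right) = \sqrt{-210} - \frac{275}{3} = i \sqrt{210} - \frac{275}{3} = - \frac{275}{3} + i \sqrt{210}$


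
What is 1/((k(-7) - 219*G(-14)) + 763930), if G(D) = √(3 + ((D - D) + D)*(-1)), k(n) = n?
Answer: 254641/194525844864 + 73*√17/194525844864 ≈ 1.3106e-6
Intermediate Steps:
G(D) = √(3 - D) (G(D) = √(3 + (0 + D)*(-1)) = √(3 + D*(-1)) = √(3 - D))
1/((k(-7) - 219*G(-14)) + 763930) = 1/((-7 - 219*√(3 - 1*(-14))) + 763930) = 1/((-7 - 219*√(3 + 14)) + 763930) = 1/((-7 - 219*√17) + 763930) = 1/(763923 - 219*√17)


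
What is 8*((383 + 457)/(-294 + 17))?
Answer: -6720/277 ≈ -24.260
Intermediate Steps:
8*((383 + 457)/(-294 + 17)) = 8*(840/(-277)) = 8*(840*(-1/277)) = 8*(-840/277) = -6720/277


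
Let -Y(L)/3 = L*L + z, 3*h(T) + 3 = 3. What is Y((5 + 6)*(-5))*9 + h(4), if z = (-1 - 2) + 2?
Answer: -81648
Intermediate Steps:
h(T) = 0 (h(T) = -1 + (⅓)*3 = -1 + 1 = 0)
z = -1 (z = -3 + 2 = -1)
Y(L) = 3 - 3*L² (Y(L) = -3*(L*L - 1) = -3*(L² - 1) = -3*(-1 + L²) = 3 - 3*L²)
Y((5 + 6)*(-5))*9 + h(4) = (3 - 3*25*(5 + 6)²)*9 + 0 = (3 - 3*(11*(-5))²)*9 + 0 = (3 - 3*(-55)²)*9 + 0 = (3 - 3*3025)*9 + 0 = (3 - 9075)*9 + 0 = -9072*9 + 0 = -81648 + 0 = -81648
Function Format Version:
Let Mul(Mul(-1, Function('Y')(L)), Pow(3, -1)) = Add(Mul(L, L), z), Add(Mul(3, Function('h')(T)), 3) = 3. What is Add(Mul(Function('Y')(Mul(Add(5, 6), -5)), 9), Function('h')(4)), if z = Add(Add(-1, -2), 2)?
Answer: -81648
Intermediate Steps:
Function('h')(T) = 0 (Function('h')(T) = Add(-1, Mul(Rational(1, 3), 3)) = Add(-1, 1) = 0)
z = -1 (z = Add(-3, 2) = -1)
Function('Y')(L) = Add(3, Mul(-3, Pow(L, 2))) (Function('Y')(L) = Mul(-3, Add(Mul(L, L), -1)) = Mul(-3, Add(Pow(L, 2), -1)) = Mul(-3, Add(-1, Pow(L, 2))) = Add(3, Mul(-3, Pow(L, 2))))
Add(Mul(Function('Y')(Mul(Add(5, 6), -5)), 9), Function('h')(4)) = Add(Mul(Add(3, Mul(-3, Pow(Mul(Add(5, 6), -5), 2))), 9), 0) = Add(Mul(Add(3, Mul(-3, Pow(Mul(11, -5), 2))), 9), 0) = Add(Mul(Add(3, Mul(-3, Pow(-55, 2))), 9), 0) = Add(Mul(Add(3, Mul(-3, 3025)), 9), 0) = Add(Mul(Add(3, -9075), 9), 0) = Add(Mul(-9072, 9), 0) = Add(-81648, 0) = -81648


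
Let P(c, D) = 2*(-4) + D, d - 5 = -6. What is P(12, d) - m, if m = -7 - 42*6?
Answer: 250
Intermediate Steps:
d = -1 (d = 5 - 6 = -1)
P(c, D) = -8 + D
m = -259 (m = -7 - 7*36 = -7 - 252 = -259)
P(12, d) - m = (-8 - 1) - 1*(-259) = -9 + 259 = 250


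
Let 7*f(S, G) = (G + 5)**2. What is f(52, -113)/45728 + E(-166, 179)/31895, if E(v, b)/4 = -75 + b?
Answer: 31573951/638091370 ≈ 0.049482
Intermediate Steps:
E(v, b) = -300 + 4*b (E(v, b) = 4*(-75 + b) = -300 + 4*b)
f(S, G) = (5 + G)**2/7 (f(S, G) = (G + 5)**2/7 = (5 + G)**2/7)
f(52, -113)/45728 + E(-166, 179)/31895 = ((5 - 113)**2/7)/45728 + (-300 + 4*179)/31895 = ((1/7)*(-108)**2)*(1/45728) + (-300 + 716)*(1/31895) = ((1/7)*11664)*(1/45728) + 416*(1/31895) = (11664/7)*(1/45728) + 416/31895 = 729/20006 + 416/31895 = 31573951/638091370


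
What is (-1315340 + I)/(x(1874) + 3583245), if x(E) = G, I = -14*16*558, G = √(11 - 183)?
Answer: -5161062437340/12839644730197 + 2880664*I*√43/12839644730197 ≈ -0.40196 + 1.4712e-6*I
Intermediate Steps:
G = 2*I*√43 (G = √(-172) = 2*I*√43 ≈ 13.115*I)
I = -124992 (I = -224*558 = -124992)
x(E) = 2*I*√43
(-1315340 + I)/(x(1874) + 3583245) = (-1315340 - 124992)/(2*I*√43 + 3583245) = -1440332/(3583245 + 2*I*√43)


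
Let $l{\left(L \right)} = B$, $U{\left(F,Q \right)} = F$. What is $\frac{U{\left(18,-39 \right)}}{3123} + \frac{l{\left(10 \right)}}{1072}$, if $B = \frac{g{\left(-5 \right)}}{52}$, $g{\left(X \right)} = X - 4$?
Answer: $\frac{108365}{19343168} \approx 0.0056022$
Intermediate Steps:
$g{\left(X \right)} = -4 + X$
$B = - \frac{9}{52}$ ($B = \frac{-4 - 5}{52} = \left(-9\right) \frac{1}{52} = - \frac{9}{52} \approx -0.17308$)
$l{\left(L \right)} = - \frac{9}{52}$
$\frac{U{\left(18,-39 \right)}}{3123} + \frac{l{\left(10 \right)}}{1072} = \frac{18}{3123} - \frac{9}{52 \cdot 1072} = 18 \cdot \frac{1}{3123} - \frac{9}{55744} = \frac{2}{347} - \frac{9}{55744} = \frac{108365}{19343168}$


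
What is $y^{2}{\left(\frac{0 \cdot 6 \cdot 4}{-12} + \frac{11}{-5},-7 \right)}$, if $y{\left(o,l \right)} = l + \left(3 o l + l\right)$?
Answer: $\frac{25921}{25} \approx 1036.8$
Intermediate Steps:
$y{\left(o,l \right)} = 2 l + 3 l o$ ($y{\left(o,l \right)} = l + \left(3 l o + l\right) = l + \left(l + 3 l o\right) = 2 l + 3 l o$)
$y^{2}{\left(\frac{0 \cdot 6 \cdot 4}{-12} + \frac{11}{-5},-7 \right)} = \left(- 7 \left(2 + 3 \left(\frac{0 \cdot 6 \cdot 4}{-12} + \frac{11}{-5}\right)\right)\right)^{2} = \left(- 7 \left(2 + 3 \left(0 \cdot 4 \left(- \frac{1}{12}\right) + 11 \left(- \frac{1}{5}\right)\right)\right)\right)^{2} = \left(- 7 \left(2 + 3 \left(0 \left(- \frac{1}{12}\right) - \frac{11}{5}\right)\right)\right)^{2} = \left(- 7 \left(2 + 3 \left(0 - \frac{11}{5}\right)\right)\right)^{2} = \left(- 7 \left(2 + 3 \left(- \frac{11}{5}\right)\right)\right)^{2} = \left(- 7 \left(2 - \frac{33}{5}\right)\right)^{2} = \left(\left(-7\right) \left(- \frac{23}{5}\right)\right)^{2} = \left(\frac{161}{5}\right)^{2} = \frac{25921}{25}$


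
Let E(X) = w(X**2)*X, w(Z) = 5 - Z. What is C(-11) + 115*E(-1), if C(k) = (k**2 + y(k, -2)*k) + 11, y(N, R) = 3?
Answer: -361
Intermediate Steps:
C(k) = 11 + k**2 + 3*k (C(k) = (k**2 + 3*k) + 11 = 11 + k**2 + 3*k)
E(X) = X*(5 - X**2) (E(X) = (5 - X**2)*X = X*(5 - X**2))
C(-11) + 115*E(-1) = (11 + (-11)**2 + 3*(-11)) + 115*(-(5 - 1*(-1)**2)) = (11 + 121 - 33) + 115*(-(5 - 1*1)) = 99 + 115*(-(5 - 1)) = 99 + 115*(-1*4) = 99 + 115*(-4) = 99 - 460 = -361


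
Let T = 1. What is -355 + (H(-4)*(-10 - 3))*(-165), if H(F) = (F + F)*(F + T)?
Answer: 51125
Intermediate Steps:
H(F) = 2*F*(1 + F) (H(F) = (F + F)*(F + 1) = (2*F)*(1 + F) = 2*F*(1 + F))
-355 + (H(-4)*(-10 - 3))*(-165) = -355 + ((2*(-4)*(1 - 4))*(-10 - 3))*(-165) = -355 + ((2*(-4)*(-3))*(-13))*(-165) = -355 + (24*(-13))*(-165) = -355 - 312*(-165) = -355 + 51480 = 51125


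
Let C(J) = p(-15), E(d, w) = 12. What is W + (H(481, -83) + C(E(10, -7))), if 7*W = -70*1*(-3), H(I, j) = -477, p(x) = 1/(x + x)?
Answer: -13411/30 ≈ -447.03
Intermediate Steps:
p(x) = 1/(2*x)
C(J) = -1/30 (C(J) = (½)/(-15) = (½)*(-1/15) = -1/30)
W = 30 (W = (-70*1*(-3))/7 = (-70*(-3))/7 = (⅐)*210 = 30)
W + (H(481, -83) + C(E(10, -7))) = 30 + (-477 - 1/30) = 30 - 14311/30 = -13411/30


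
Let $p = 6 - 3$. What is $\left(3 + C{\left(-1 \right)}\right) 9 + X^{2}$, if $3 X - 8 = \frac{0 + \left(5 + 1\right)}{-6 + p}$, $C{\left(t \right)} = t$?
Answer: $22$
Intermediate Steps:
$p = 3$
$X = 2$ ($X = \frac{8}{3} + \frac{\left(0 + \left(5 + 1\right)\right) \frac{1}{-6 + 3}}{3} = \frac{8}{3} + \frac{\left(0 + 6\right) \frac{1}{-3}}{3} = \frac{8}{3} + \frac{6 \left(- \frac{1}{3}\right)}{3} = \frac{8}{3} + \frac{1}{3} \left(-2\right) = \frac{8}{3} - \frac{2}{3} = 2$)
$\left(3 + C{\left(-1 \right)}\right) 9 + X^{2} = \left(3 - 1\right) 9 + 2^{2} = 2 \cdot 9 + 4 = 18 + 4 = 22$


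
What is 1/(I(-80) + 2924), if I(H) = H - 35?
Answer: 1/2809 ≈ 0.00035600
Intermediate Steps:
I(H) = -35 + H
1/(I(-80) + 2924) = 1/((-35 - 80) + 2924) = 1/(-115 + 2924) = 1/2809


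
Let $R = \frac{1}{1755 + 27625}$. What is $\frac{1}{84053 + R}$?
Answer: $\frac{29380}{2469477141} \approx 1.1897 \cdot 10^{-5}$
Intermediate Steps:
$R = \frac{1}{29380} \approx 3.4037 \cdot 10^{-5}$
$\frac{1}{84053 + R} = \frac{1}{84053 + \frac{1}{29380}} = \frac{1}{\frac{2469477141}{29380}} = \frac{29380}{2469477141}$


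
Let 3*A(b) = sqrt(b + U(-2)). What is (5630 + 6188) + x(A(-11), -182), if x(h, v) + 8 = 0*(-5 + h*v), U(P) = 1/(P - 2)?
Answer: 11810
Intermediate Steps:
U(P) = 1/(-2 + P)
A(b) = sqrt(-1/4 + b)/3 (A(b) = sqrt(b + 1/(-2 - 2))/3 = sqrt(b + 1/(-4))/3 = sqrt(b - 1/4)/3 = sqrt(-1/4 + b)/3)
x(h, v) = -8 (x(h, v) = -8 + 0*(-5 + h*v) = -8 + 0 = -8)
(5630 + 6188) + x(A(-11), -182) = (5630 + 6188) - 8 = 11818 - 8 = 11810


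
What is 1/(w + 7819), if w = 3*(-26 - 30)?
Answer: 1/7651 ≈ 0.00013070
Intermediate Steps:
w = -168 (w = 3*(-56) = -168)
1/(w + 7819) = 1/(-168 + 7819) = 1/7651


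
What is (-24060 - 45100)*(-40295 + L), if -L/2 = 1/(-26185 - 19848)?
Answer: 9868066579560/3541 ≈ 2.7868e+9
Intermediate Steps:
L = 2/46033 (L = -2/(-26185 - 19848) = -2/(-46033) = -2*(-1/46033) = 2/46033 ≈ 4.3447e-5)
(-24060 - 45100)*(-40295 + L) = (-24060 - 45100)*(-40295 + 2/46033) = -69160*(-1854899733/46033) = 9868066579560/3541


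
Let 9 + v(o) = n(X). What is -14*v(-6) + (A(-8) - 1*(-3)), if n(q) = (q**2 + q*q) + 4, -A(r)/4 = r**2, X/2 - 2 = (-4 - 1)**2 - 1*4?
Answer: -59431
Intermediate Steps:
X = 46 (X = 4 + 2*((-4 - 1)**2 - 1*4) = 4 + 2*((-5)**2 - 4) = 4 + 2*(25 - 4) = 4 + 2*21 = 4 + 42 = 46)
A(r) = -4*r**2
n(q) = 4 + 2*q**2 (n(q) = (q**2 + q**2) + 4 = 2*q**2 + 4 = 4 + 2*q**2)
v(o) = 4227 (v(o) = -9 + (4 + 2*46**2) = -9 + (4 + 2*2116) = -9 + (4 + 4232) = -9 + 4236 = 4227)
-14*v(-6) + (A(-8) - 1*(-3)) = -14*4227 + (-4*(-8)**2 - 1*(-3)) = -59178 + (-4*64 + 3) = -59178 + (-256 + 3) = -59178 - 253 = -59431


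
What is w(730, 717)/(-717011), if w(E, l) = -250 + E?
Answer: -480/717011 ≈ -0.00066945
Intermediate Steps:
w(730, 717)/(-717011) = (-250 + 730)/(-717011) = 480*(-1/717011) = -480/717011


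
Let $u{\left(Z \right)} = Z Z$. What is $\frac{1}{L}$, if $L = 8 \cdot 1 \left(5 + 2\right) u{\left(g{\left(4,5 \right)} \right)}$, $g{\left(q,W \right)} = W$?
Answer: $\frac{1}{1400} \approx 0.00071429$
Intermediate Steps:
$u{\left(Z \right)} = Z^{2}$
$L = 1400$ ($L = 8 \cdot 1 \left(5 + 2\right) 5^{2} = 8 \cdot 1 \cdot 7 \cdot 25 = 8 \cdot 7 \cdot 25 = 56 \cdot 25 = 1400$)
$\frac{1}{L} = \frac{1}{1400}$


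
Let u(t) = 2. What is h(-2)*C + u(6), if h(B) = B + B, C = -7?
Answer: 30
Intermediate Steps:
h(B) = 2*B
h(-2)*C + u(6) = (2*(-2))*(-7) + 2 = -4*(-7) + 2 = 28 + 2 = 30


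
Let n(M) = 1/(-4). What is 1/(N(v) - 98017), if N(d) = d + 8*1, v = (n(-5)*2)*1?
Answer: -2/196019 ≈ -1.0203e-5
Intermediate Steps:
n(M) = -¼
v = -½ (v = -¼*2*1 = -½*1 = -½ ≈ -0.50000)
N(d) = 8 + d (N(d) = d + 8 = 8 + d)
1/(N(v) - 98017) = 1/((8 - ½) - 98017) = 1/(15/2 - 98017) = 1/(-196019/2) = -2/196019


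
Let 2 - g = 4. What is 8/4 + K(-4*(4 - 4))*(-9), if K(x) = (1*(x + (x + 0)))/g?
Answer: 2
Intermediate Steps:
g = -2 (g = 2 - 1*4 = 2 - 4 = -2)
K(x) = -x (K(x) = (1*(x + (x + 0)))/(-2) = (1*(x + x))*(-½) = (1*(2*x))*(-½) = (2*x)*(-½) = -x)
8/4 + K(-4*(4 - 4))*(-9) = 8/4 - (-4)*(4 - 4)*(-9) = 8*(¼) - (-4)*0*(-9) = 2 - 1*0*(-9) = 2 + 0*(-9) = 2 + 0 = 2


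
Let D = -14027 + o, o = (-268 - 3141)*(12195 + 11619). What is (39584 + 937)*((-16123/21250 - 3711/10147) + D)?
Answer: -709432595880650524701/215623750 ≈ -3.2901e+12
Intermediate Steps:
o = -81181926 (o = -3409*23814 = -81181926)
D = -81195953 (D = -14027 - 81181926 = -81195953)
(39584 + 937)*((-16123/21250 - 3711/10147) + D) = (39584 + 937)*((-16123/21250 - 3711/10147) - 81195953) = 40521*((-16123*1/21250 - 3711*1/10147) - 81195953) = 40521*((-16123/21250 - 3711/10147) - 81195953) = 40521*(-242458831/215623750 - 81195953) = 40521*(-17507776113142581/215623750) = -709432595880650524701/215623750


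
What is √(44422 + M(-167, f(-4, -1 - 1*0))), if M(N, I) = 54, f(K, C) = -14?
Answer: 2*√11119 ≈ 210.89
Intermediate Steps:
√(44422 + M(-167, f(-4, -1 - 1*0))) = √(44422 + 54) = √44476 = 2*√11119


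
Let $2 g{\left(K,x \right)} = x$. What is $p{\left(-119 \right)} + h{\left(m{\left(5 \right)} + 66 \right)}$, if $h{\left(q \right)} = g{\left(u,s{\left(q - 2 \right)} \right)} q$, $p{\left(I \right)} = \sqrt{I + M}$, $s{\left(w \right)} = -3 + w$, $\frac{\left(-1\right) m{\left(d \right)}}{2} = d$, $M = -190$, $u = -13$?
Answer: $1428 + i \sqrt{309} \approx 1428.0 + 17.578 i$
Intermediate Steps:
$m{\left(d \right)} = - 2 d$
$g{\left(K,x \right)} = \frac{x}{2}$
$p{\left(I \right)} = \sqrt{-190 + I}$ ($p{\left(I \right)} = \sqrt{I - 190} = \sqrt{-190 + I}$)
$h{\left(q \right)} = q \left(- \frac{5}{2} + \frac{q}{2}\right)$ ($h{\left(q \right)} = \frac{-3 + \left(q - 2\right)}{2} q = \frac{-3 + \left(-2 + q\right)}{2} q = \frac{-5 + q}{2} q = \left(- \frac{5}{2} + \frac{q}{2}\right) q = q \left(- \frac{5}{2} + \frac{q}{2}\right)$)
$p{\left(-119 \right)} + h{\left(m{\left(5 \right)} + 66 \right)} = \sqrt{-190 - 119} + \frac{\left(\left(-2\right) 5 + 66\right) \left(-5 + \left(\left(-2\right) 5 + 66\right)\right)}{2} = \sqrt{-309} + \frac{\left(-10 + 66\right) \left(-5 + \left(-10 + 66\right)\right)}{2} = i \sqrt{309} + \frac{1}{2} \cdot 56 \left(-5 + 56\right) = i \sqrt{309} + \frac{1}{2} \cdot 56 \cdot 51 = i \sqrt{309} + 1428 = 1428 + i \sqrt{309}$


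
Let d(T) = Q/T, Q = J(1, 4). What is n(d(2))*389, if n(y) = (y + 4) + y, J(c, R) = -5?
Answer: -389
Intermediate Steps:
Q = -5
d(T) = -5/T
n(y) = 4 + 2*y (n(y) = (4 + y) + y = 4 + 2*y)
n(d(2))*389 = (4 + 2*(-5/2))*389 = (4 - 5)*389 = -1*389 = -389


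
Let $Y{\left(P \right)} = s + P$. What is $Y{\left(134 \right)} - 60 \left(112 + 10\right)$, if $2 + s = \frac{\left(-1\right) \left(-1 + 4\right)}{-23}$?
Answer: $- \frac{165321}{23} \approx -7187.9$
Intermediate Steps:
$s = - \frac{43}{23}$ ($s = -2 + \frac{\left(-1\right) \left(-1 + 4\right)}{-23} = -2 + \left(-1\right) 3 \left(- \frac{1}{23}\right) = -2 - - \frac{3}{23} = -2 + \frac{3}{23} = - \frac{43}{23} \approx -1.8696$)
$Y{\left(P \right)} = - \frac{43}{23} + P$
$Y{\left(134 \right)} - 60 \left(112 + 10\right) = \left(- \frac{43}{23} + 134\right) - 60 \left(112 + 10\right) = \frac{3039}{23} - 60 \cdot 122 = \frac{3039}{23} - 7320 = - \frac{165321}{23}$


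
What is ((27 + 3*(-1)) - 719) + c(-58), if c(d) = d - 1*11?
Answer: -764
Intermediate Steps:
c(d) = -11 + d (c(d) = d - 11 = -11 + d)
((27 + 3*(-1)) - 719) + c(-58) = ((27 + 3*(-1)) - 719) + (-11 - 58) = ((27 - 3) - 719) - 69 = (24 - 719) - 69 = -695 - 69 = -764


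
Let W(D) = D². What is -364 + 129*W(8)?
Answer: 7892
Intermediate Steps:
-364 + 129*W(8) = -364 + 129*8² = -364 + 129*64 = -364 + 8256 = 7892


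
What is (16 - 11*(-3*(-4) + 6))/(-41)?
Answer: 182/41 ≈ 4.4390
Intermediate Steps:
(16 - 11*(-3*(-4) + 6))/(-41) = (16 - 11*(12 + 6))*(-1/41) = (16 - 11*18)*(-1/41) = (16 - 198)*(-1/41) = -182*(-1/41) = 182/41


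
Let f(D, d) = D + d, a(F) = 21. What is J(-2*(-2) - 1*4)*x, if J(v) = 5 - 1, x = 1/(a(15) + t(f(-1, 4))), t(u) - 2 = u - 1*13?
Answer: 4/13 ≈ 0.30769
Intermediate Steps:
t(u) = -11 + u (t(u) = 2 + (u - 1*13) = 2 + (u - 13) = 2 + (-13 + u) = -11 + u)
x = 1/13 (x = 1/(21 + (-11 + (-1 + 4))) = 1/(21 + (-11 + 3)) = 1/(21 - 8) = 1/13 ≈ 0.076923)
J(v) = 4
J(-2*(-2) - 1*4)*x = 4*(1/13) = 4/13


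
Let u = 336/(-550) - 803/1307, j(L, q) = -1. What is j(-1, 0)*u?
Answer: 440401/359425 ≈ 1.2253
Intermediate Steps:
u = -440401/359425 (u = 336*(-1/550) - 803*1/1307 = -168/275 - 803/1307 = -440401/359425 ≈ -1.2253)
j(-1, 0)*u = -1*(-440401/359425) = 440401/359425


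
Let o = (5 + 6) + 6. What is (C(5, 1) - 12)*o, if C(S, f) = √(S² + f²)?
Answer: -204 + 17*√26 ≈ -117.32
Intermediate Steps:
o = 17 (o = 11 + 6 = 17)
(C(5, 1) - 12)*o = (√(5² + 1²) - 12)*17 = (√(25 + 1) - 12)*17 = (√26 - 12)*17 = (-12 + √26)*17 = -204 + 17*√26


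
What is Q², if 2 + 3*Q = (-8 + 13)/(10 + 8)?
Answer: 961/2916 ≈ 0.32956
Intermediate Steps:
Q = -31/54 (Q = -⅔ + ((-8 + 13)/(10 + 8))/3 = -⅔ + (5/18)/3 = -⅔ + (5*(1/18))/3 = -⅔ + (⅓)*(5/18) = -⅔ + 5/54 = -31/54 ≈ -0.57407)
Q² = (-31/54)² = 961/2916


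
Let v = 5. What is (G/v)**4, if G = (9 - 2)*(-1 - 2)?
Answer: 194481/625 ≈ 311.17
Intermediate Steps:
G = -21 (G = 7*(-3) = -21)
(G/v)**4 = (-21/5)**4 = 194481/625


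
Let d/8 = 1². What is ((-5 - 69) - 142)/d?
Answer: -27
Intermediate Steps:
d = 8 (d = 8*1² = 8*1 = 8)
((-5 - 69) - 142)/d = ((-5 - 69) - 142)/8 = (-74 - 142)/8 = (⅛)*(-216) = -27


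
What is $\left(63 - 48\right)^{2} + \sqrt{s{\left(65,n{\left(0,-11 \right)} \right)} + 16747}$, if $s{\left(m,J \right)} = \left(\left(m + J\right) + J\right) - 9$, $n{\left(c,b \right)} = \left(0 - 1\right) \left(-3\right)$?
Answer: $225 + \sqrt{16809} \approx 354.65$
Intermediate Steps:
$n{\left(c,b \right)} = 3$ ($n{\left(c,b \right)} = \left(-1\right) \left(-3\right) = 3$)
$s{\left(m,J \right)} = -9 + m + 2 J$ ($s{\left(m,J \right)} = \left(\left(J + m\right) + J\right) - 9 = \left(m + 2 J\right) - 9 = -9 + m + 2 J$)
$\left(63 - 48\right)^{2} + \sqrt{s{\left(65,n{\left(0,-11 \right)} \right)} + 16747} = \left(63 - 48\right)^{2} + \sqrt{\left(-9 + 65 + 2 \cdot 3\right) + 16747} = 15^{2} + \sqrt{\left(-9 + 65 + 6\right) + 16747} = 225 + \sqrt{62 + 16747} = 225 + \sqrt{16809}$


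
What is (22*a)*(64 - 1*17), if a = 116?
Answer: 119944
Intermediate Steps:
(22*a)*(64 - 1*17) = (22*116)*(64 - 1*17) = 2552*(64 - 17) = 2552*47 = 119944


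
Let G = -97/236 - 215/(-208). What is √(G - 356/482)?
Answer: I*√63390505945/739388 ≈ 0.34052*I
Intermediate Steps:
G = 7641/12272 (G = -97*1/236 - 215*(-1/208) = -97/236 + 215/208 = 7641/12272 ≈ 0.62264)
√(G - 356/482) = √(7641/12272 - 356/482) = √(7641/12272 - 356*1/482) = √(7641/12272 - 178/241) = √(-342935/2957552) = I*√63390505945/739388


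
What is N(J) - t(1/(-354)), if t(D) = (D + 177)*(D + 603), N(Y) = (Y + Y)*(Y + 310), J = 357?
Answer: 46305415331/125316 ≈ 3.6951e+5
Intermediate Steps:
N(Y) = 2*Y*(310 + Y) (N(Y) = (2*Y)*(310 + Y) = 2*Y*(310 + Y))
t(D) = (177 + D)*(603 + D)
N(J) - t(1/(-354)) = 2*357*(310 + 357) - (106731 + (1/(-354))² + 780/(-354)) = 2*357*667 - (106731 + (-1/354)² + 780*(-1/354)) = 476238 - (106731 + 1/125316 - 130/59) = 476238 - 1*13374825877/125316 = 476238 - 13374825877/125316 = 46305415331/125316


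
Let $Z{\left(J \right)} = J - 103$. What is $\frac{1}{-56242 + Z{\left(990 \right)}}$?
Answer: $- \frac{1}{55355} \approx -1.8065 \cdot 10^{-5}$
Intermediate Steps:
$Z{\left(J \right)} = -103 + J$ ($Z{\left(J \right)} = J - 103 = -103 + J$)
$\frac{1}{-56242 + Z{\left(990 \right)}} = \frac{1}{-56242 + \left(-103 + 990\right)} = \frac{1}{-56242 + 887} = \frac{1}{-55355} = - \frac{1}{55355}$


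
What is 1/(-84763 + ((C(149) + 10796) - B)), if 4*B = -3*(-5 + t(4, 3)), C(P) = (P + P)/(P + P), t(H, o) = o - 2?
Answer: -1/73969 ≈ -1.3519e-5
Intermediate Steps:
t(H, o) = -2 + o
C(P) = 1 (C(P) = (2*P)/((2*P)) = (2*P)*(1/(2*P)) = 1)
B = 3 (B = (-3*(-5 + (-2 + 3)))/4 = (-3*(-5 + 1))/4 = (-3*(-4))/4 = (1/4)*12 = 3)
1/(-84763 + ((C(149) + 10796) - B)) = 1/(-84763 + ((1 + 10796) - 1*3)) = 1/(-84763 + (10797 - 3)) = 1/(-84763 + 10794) = 1/(-73969) = -1/73969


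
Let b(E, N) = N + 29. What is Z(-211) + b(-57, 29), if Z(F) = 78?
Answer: 136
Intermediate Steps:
b(E, N) = 29 + N
Z(-211) + b(-57, 29) = 78 + (29 + 29) = 78 + 58 = 136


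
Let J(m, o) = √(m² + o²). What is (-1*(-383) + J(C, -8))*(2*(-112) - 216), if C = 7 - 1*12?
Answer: -168520 - 440*√89 ≈ -1.7267e+5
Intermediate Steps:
C = -5 (C = 7 - 12 = -5)
(-1*(-383) + J(C, -8))*(2*(-112) - 216) = (-1*(-383) + √((-5)² + (-8)²))*(2*(-112) - 216) = (383 + √(25 + 64))*(-224 - 216) = (383 + √89)*(-440) = -168520 - 440*√89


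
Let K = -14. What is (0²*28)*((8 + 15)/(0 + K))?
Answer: 0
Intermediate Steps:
(0²*28)*((8 + 15)/(0 + K)) = (0²*28)*((8 + 15)/(0 - 14)) = (0*28)*(23/(-14)) = 0*(23*(-1/14)) = 0*(-23/14) = 0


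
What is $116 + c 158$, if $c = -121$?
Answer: $-19002$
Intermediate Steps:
$116 + c 158 = 116 - 19118 = -19002$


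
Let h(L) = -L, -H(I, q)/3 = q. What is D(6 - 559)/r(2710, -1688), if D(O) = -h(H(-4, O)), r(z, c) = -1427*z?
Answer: -1659/3867170 ≈ -0.00042900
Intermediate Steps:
H(I, q) = -3*q
D(O) = -3*O (D(O) = -(-1)*(-3*O) = -3*O)
D(6 - 559)/r(2710, -1688) = (-3*(6 - 559))/((-1427*2710)) = -3*(-553)/(-3867170) = 1659*(-1/3867170) = -1659/3867170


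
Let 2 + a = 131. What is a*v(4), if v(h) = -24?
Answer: -3096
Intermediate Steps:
a = 129 (a = -2 + 131 = 129)
a*v(4) = 129*(-24) = -3096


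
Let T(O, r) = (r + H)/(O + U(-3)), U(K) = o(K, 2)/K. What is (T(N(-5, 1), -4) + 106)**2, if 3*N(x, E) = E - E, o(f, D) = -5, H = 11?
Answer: 303601/25 ≈ 12144.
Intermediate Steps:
N(x, E) = 0 (N(x, E) = (E - E)/3 = (1/3)*0 = 0)
U(K) = -5/K
T(O, r) = (11 + r)/(5/3 + O) (T(O, r) = (r + 11)/(O - 5/(-3)) = (11 + r)/(O - 5*(-1/3)) = (11 + r)/(O + 5/3) = (11 + r)/(5/3 + O))
(T(N(-5, 1), -4) + 106)**2 = (3*(11 - 4)/(5 + 3*0) + 106)**2 = (3*7/(5 + 0) + 106)**2 = (3*7/5 + 106)**2 = (3*(1/5)*7 + 106)**2 = (21/5 + 106)**2 = (551/5)**2 = 303601/25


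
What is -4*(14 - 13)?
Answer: -4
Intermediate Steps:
-4*(14 - 13) = -4*1 = -4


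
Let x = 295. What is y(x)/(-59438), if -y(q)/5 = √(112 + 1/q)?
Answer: √9747095/3506842 ≈ 0.00089027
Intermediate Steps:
y(q) = -5*√(112 + 1/q)
y(x)/(-59438) = -5*√(112 + 1/295)/(-59438) = -5*√(112 + 1/295)*(-1/59438) = -√9747095/59*(-1/59438) = √9747095/3506842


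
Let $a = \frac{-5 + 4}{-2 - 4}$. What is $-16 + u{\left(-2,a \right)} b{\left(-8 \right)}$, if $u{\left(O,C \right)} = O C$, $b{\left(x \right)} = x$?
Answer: $- \frac{40}{3} \approx -13.333$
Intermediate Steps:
$a = \frac{1}{6}$ ($a = - \frac{1}{-6} = \left(-1\right) \left(- \frac{1}{6}\right) = \frac{1}{6} \approx 0.16667$)
$u{\left(O,C \right)} = C O$
$-16 + u{\left(-2,a \right)} b{\left(-8 \right)} = -16 + \frac{1}{6} \left(-2\right) \left(-8\right) = -16 - - \frac{8}{3} = -16 + \frac{8}{3} = - \frac{40}{3}$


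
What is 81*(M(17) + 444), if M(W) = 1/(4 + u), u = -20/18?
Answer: 935793/26 ≈ 35992.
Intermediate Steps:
u = -10/9 (u = -20*1/18 = -10/9 ≈ -1.1111)
M(W) = 9/26 (M(W) = 1/(4 - 10/9) = 1/(26/9) = 9/26)
81*(M(17) + 444) = 81*(9/26 + 444) = 81*(11553/26) = 935793/26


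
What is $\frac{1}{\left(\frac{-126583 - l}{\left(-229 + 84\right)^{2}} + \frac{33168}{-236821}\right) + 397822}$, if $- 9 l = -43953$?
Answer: $\frac{20603427}{8196364819754} \approx 2.5137 \cdot 10^{-6}$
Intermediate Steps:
$l = \frac{14651}{3}$ ($l = \left(- \frac{1}{9}\right) \left(-43953\right) = \frac{14651}{3} \approx 4883.7$)
$\frac{1}{\left(\frac{-126583 - l}{\left(-229 + 84\right)^{2}} + \frac{33168}{-236821}\right) + 397822} = \frac{1}{\left(\frac{-126583 - \frac{14651}{3}}{\left(-229 + 84\right)^{2}} + \frac{33168}{-236821}\right) + 397822} = \frac{1}{\left(\frac{-126583 - \frac{14651}{3}}{\left(-145\right)^{2}} + 33168 \left(- \frac{1}{236821}\right)\right) + 397822} = \frac{1}{\left(- \frac{394400}{3 \cdot 21025} - \frac{33168}{236821}\right) + 397822} = \frac{1}{\left(\left(- \frac{394400}{3}\right) \frac{1}{21025} - \frac{33168}{236821}\right) + 397822} = \frac{1}{\left(- \frac{544}{87} - \frac{33168}{236821}\right) + 397822} = \frac{1}{- \frac{131716240}{20603427} + 397822} = \frac{1}{\frac{8196364819754}{20603427}} = \frac{20603427}{8196364819754}$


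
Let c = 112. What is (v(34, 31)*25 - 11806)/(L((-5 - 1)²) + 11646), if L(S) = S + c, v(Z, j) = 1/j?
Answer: -365961/365614 ≈ -1.0009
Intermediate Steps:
L(S) = 112 + S (L(S) = S + 112 = 112 + S)
(v(34, 31)*25 - 11806)/(L((-5 - 1)²) + 11646) = (25/31 - 11806)/((112 + (-5 - 1)²) + 11646) = ((1/31)*25 - 11806)/((112 + (-6)²) + 11646) = (25/31 - 11806)/((112 + 36) + 11646) = -365961/(31*(148 + 11646)) = -365961/31/11794 = -365961/31*1/11794 = -365961/365614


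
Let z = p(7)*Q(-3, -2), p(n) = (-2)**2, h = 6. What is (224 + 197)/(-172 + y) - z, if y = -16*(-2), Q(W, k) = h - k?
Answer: -4901/140 ≈ -35.007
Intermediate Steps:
Q(W, k) = 6 - k
y = 32
p(n) = 4
z = 32 (z = 4*(6 - 1*(-2)) = 4*(6 + 2) = 4*8 = 32)
(224 + 197)/(-172 + y) - z = (224 + 197)/(-172 + 32) - 1*32 = 421/(-140) - 32 = 421*(-1/140) - 32 = -421/140 - 32 = -4901/140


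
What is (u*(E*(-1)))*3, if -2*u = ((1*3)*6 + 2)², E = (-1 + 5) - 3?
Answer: 600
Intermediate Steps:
E = 1 (E = 4 - 3 = 1)
u = -200 (u = -((1*3)*6 + 2)²/2 = -(3*6 + 2)²/2 = -(18 + 2)²/2 = -½*20² = -½*400 = -200)
(u*(E*(-1)))*3 = -200*(-1)*3 = 200*3 = 600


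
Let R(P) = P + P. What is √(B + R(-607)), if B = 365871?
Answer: √364657 ≈ 603.87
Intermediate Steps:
R(P) = 2*P
√(B + R(-607)) = √(365871 + 2*(-607)) = √(365871 - 1214) = √364657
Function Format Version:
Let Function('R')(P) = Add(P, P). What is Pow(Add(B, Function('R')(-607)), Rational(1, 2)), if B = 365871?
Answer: Pow(364657, Rational(1, 2)) ≈ 603.87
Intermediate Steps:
Function('R')(P) = Mul(2, P)
Pow(Add(B, Function('R')(-607)), Rational(1, 2)) = Pow(Add(365871, Mul(2, -607)), Rational(1, 2)) = Pow(Add(365871, -1214), Rational(1, 2)) = Pow(364657, Rational(1, 2))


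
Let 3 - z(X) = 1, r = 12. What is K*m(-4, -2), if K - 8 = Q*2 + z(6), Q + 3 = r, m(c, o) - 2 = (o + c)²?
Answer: 1064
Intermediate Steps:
m(c, o) = 2 + (c + o)² (m(c, o) = 2 + (o + c)² = 2 + (c + o)²)
z(X) = 2 (z(X) = 3 - 1*1 = 3 - 1 = 2)
Q = 9 (Q = -3 + 12 = 9)
K = 28 (K = 8 + (9*2 + 2) = 8 + (18 + 2) = 8 + 20 = 28)
K*m(-4, -2) = 28*(2 + (-4 - 2)²) = 28*(2 + (-6)²) = 28*(2 + 36) = 28*38 = 1064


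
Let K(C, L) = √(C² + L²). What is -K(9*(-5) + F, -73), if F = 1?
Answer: -√7265 ≈ -85.235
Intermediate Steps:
-K(9*(-5) + F, -73) = -√((9*(-5) + 1)² + (-73)²) = -√((-45 + 1)² + 5329) = -√((-44)² + 5329) = -√(1936 + 5329) = -√7265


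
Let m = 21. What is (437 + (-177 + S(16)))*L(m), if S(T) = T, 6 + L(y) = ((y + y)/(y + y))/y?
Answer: -11500/7 ≈ -1642.9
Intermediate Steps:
L(y) = -6 + 1/y (L(y) = -6 + ((y + y)/(y + y))/y = -6 + ((2*y)/((2*y)))/y = -6 + ((2*y)*(1/(2*y)))/y = -6 + 1/y)
(437 + (-177 + S(16)))*L(m) = (437 + (-177 + 16))*(-6 + 1/21) = (437 - 161)*(-6 + 1/21) = 276*(-125/21) = -11500/7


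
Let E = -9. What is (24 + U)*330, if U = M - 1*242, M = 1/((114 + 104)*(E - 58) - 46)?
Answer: -15970685/222 ≈ -71940.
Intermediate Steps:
M = -1/14652 (M = 1/((114 + 104)*(-9 - 58) - 46) = 1/(218*(-67) - 46) = 1/(-14606 - 46) = 1/(-14652) = -1/14652 ≈ -6.8250e-5)
U = -3545785/14652 (U = -1/14652 - 1*242 = -1/14652 - 242 = -3545785/14652 ≈ -242.00)
(24 + U)*330 = (24 - 3545785/14652)*330 = -3194137/14652*330 = -15970685/222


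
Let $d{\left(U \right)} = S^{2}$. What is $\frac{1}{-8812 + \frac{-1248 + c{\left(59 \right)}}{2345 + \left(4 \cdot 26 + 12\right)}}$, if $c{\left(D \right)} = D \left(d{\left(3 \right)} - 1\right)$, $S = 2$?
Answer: $- \frac{2461}{21687403} \approx -0.00011348$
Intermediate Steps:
$d{\left(U \right)} = 4$ ($d{\left(U \right)} = 2^{2} = 4$)
$c{\left(D \right)} = 3 D$ ($c{\left(D \right)} = D \left(4 - 1\right) = D 3 = 3 D$)
$\frac{1}{-8812 + \frac{-1248 + c{\left(59 \right)}}{2345 + \left(4 \cdot 26 + 12\right)}} = \frac{1}{-8812 + \frac{-1248 + 3 \cdot 59}{2345 + \left(4 \cdot 26 + 12\right)}} = \frac{1}{-8812 + \frac{-1248 + 177}{2345 + \left(104 + 12\right)}} = \frac{1}{-8812 - \frac{1071}{2345 + 116}} = \frac{1}{-8812 - \frac{1071}{2461}} = \frac{1}{- \frac{21687403}{2461}} = - \frac{2461}{21687403}$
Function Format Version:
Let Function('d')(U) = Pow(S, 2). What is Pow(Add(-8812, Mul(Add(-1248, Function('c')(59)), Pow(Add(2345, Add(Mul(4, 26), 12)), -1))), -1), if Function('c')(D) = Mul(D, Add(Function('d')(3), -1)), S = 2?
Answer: Rational(-2461, 21687403) ≈ -0.00011348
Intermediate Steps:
Function('d')(U) = 4 (Function('d')(U) = Pow(2, 2) = 4)
Function('c')(D) = Mul(3, D) (Function('c')(D) = Mul(D, Add(4, -1)) = Mul(D, 3) = Mul(3, D))
Pow(Add(-8812, Mul(Add(-1248, Function('c')(59)), Pow(Add(2345, Add(Mul(4, 26), 12)), -1))), -1) = Pow(Add(-8812, Mul(Add(-1248, Mul(3, 59)), Pow(Add(2345, Add(Mul(4, 26), 12)), -1))), -1) = Pow(Add(-8812, Mul(Add(-1248, 177), Pow(Add(2345, Add(104, 12)), -1))), -1) = Pow(Add(-8812, Mul(-1071, Pow(Add(2345, 116), -1))), -1) = Pow(Add(-8812, Mul(-1071, Pow(2461, -1))), -1) = Pow(Add(-8812, Mul(-1071, Rational(1, 2461))), -1) = Pow(Add(-8812, Rational(-1071, 2461)), -1) = Pow(Rational(-21687403, 2461), -1) = Rational(-2461, 21687403)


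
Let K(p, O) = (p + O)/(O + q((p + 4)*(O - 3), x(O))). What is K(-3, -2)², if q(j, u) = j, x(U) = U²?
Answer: 25/49 ≈ 0.51020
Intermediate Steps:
K(p, O) = (O + p)/(O + (-3 + O)*(4 + p)) (K(p, O) = (p + O)/(O + (p + 4)*(O - 3)) = (O + p)/(O + (4 + p)*(-3 + O)) = (O + p)/(O + (-3 + O)*(4 + p)))
K(-3, -2)² = ((-2 - 3)/(-12 - 3*(-3) + 5*(-2) - 2*(-3)))² = (-5/(-12 + 9 - 10 + 6))² = (-5/(-7))² = (-⅐*(-5))² = (5/7)² = 25/49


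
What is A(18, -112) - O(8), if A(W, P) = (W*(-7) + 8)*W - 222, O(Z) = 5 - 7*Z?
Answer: -2295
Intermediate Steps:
A(W, P) = -222 + W*(8 - 7*W) (A(W, P) = (-7*W + 8)*W - 222 = (8 - 7*W)*W - 222 = W*(8 - 7*W) - 222 = -222 + W*(8 - 7*W))
A(18, -112) - O(8) = (-222 - 7*18**2 + 8*18) - (5 - 7*8) = (-222 - 7*324 + 144) - (5 - 56) = (-222 - 2268 + 144) - 1*(-51) = -2346 + 51 = -2295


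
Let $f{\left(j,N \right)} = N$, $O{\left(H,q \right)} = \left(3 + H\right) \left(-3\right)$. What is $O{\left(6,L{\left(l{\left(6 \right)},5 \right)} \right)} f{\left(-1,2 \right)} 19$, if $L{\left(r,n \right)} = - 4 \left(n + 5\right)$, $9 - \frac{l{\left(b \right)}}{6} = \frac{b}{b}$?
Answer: $-1026$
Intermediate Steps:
$l{\left(b \right)} = 48$ ($l{\left(b \right)} = 54 - 6 \frac{b}{b} = 54 - 6 = 48$)
$L{\left(r,n \right)} = -20 - 4 n$ ($L{\left(r,n \right)} = - 4 \left(5 + n\right) = -20 - 4 n$)
$O{\left(H,q \right)} = -9 - 3 H$
$O{\left(6,L{\left(l{\left(6 \right)},5 \right)} \right)} f{\left(-1,2 \right)} 19 = \left(-9 - 18\right) 2 \cdot 19 = \left(-27\right) 2 \cdot 19 = \left(-54\right) 19 = -1026$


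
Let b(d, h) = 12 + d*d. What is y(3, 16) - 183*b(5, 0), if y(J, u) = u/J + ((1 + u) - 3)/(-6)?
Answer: -6768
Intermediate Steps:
b(d, h) = 12 + d²
y(J, u) = ⅓ - u/6 + u/J (y(J, u) = u/J + (-2 + u)*(-⅙) = u/J + (⅓ - u/6) = ⅓ - u/6 + u/J)
y(3, 16) - 183*b(5, 0) = (16 - ⅙*3*(-2 + 16))/3 - 183*(12 + 5²) = (16 - ⅙*3*14)/3 - 183*(12 + 25) = (16 - 7)/3 - 183*37 = (⅓)*9 - 6771 = 3 - 6771 = -6768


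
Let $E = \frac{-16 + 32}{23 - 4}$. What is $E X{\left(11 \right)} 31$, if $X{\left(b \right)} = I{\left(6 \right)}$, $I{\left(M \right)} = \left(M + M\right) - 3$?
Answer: $\frac{4464}{19} \approx 234.95$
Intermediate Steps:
$I{\left(M \right)} = -3 + 2 M$ ($I{\left(M \right)} = 2 M - 3 = -3 + 2 M$)
$E = \frac{16}{19} \approx 0.8421$
$X{\left(b \right)} = 9$ ($X{\left(b \right)} = -3 + 2 \cdot 6 = -3 + 12 = 9$)
$E X{\left(11 \right)} 31 = \frac{16}{19} \cdot 9 \cdot 31 = \frac{144}{19} \cdot 31 = \frac{4464}{19}$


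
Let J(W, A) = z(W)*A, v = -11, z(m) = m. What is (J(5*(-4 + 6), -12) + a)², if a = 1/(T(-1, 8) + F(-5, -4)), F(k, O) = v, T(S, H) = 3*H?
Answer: 2430481/169 ≈ 14382.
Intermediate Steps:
F(k, O) = -11
J(W, A) = A*W (J(W, A) = W*A = A*W)
a = 1/13 (a = 1/(3*8 - 11) = 1/(24 - 11) = 1/13 ≈ 0.076923)
(J(5*(-4 + 6), -12) + a)² = (-60*(-4 + 6) + 1/13)² = (-60*2 + 1/13)² = (-12*10 + 1/13)² = (-120 + 1/13)² = (-1559/13)² = 2430481/169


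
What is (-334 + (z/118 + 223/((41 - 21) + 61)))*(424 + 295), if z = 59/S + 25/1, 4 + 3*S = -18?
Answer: -50058982297/210276 ≈ -2.3806e+5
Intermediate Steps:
S = -22/3 (S = -4/3 + (⅓)*(-18) = -4/3 - 6 = -22/3 ≈ -7.3333)
z = 373/22 (z = 59/(-22/3) + 25/1 = 59*(-3/22) + 25*1 = -177/22 + 25 = 373/22 ≈ 16.955)
(-334 + (z/118 + 223/((41 - 21) + 61)))*(424 + 295) = (-334 + ((373/22)/118 + 223/((41 - 21) + 61)))*(424 + 295) = (-334 + ((373/22)*(1/118) + 223/(20 + 61)))*719 = (-334 + (373/2596 + 223/81))*719 = (-334 + 609121/210276)*719 = -69623063/210276*719 = -50058982297/210276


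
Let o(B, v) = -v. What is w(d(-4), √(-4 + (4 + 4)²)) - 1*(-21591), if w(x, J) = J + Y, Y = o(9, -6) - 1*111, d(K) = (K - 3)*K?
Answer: 21486 + 2*√15 ≈ 21494.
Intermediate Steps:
d(K) = K*(-3 + K) (d(K) = (-3 + K)*K = K*(-3 + K))
Y = -105 (Y = -1*(-6) - 1*111 = 6 - 111 = -105)
w(x, J) = -105 + J (w(x, J) = J - 105 = -105 + J)
w(d(-4), √(-4 + (4 + 4)²)) - 1*(-21591) = (-105 + √(-4 + (4 + 4)²)) - 1*(-21591) = (-105 + √(-4 + 8²)) + 21591 = (-105 + √(-4 + 64)) + 21591 = (-105 + √60) + 21591 = (-105 + 2*√15) + 21591 = 21486 + 2*√15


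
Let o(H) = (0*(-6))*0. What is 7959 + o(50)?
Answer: 7959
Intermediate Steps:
o(H) = 0 (o(H) = 0*0 = 0)
7959 + o(50) = 7959 + 0 = 7959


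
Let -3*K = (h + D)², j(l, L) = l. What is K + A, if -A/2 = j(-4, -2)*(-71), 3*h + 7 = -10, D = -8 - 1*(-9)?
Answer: -15532/27 ≈ -575.26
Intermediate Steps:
D = 1 (D = -8 + 9 = 1)
h = -17/3 (h = -7/3 + (⅓)*(-10) = -7/3 - 10/3 = -17/3 ≈ -5.6667)
A = -568 (A = -(-8)*(-71) = -2*284 = -568)
K = -196/27 (K = -(-17/3 + 1)²/3 = -(-14/3)²/3 = -⅓*196/9 = -196/27 ≈ -7.2593)
K + A = -196/27 - 568 = -15532/27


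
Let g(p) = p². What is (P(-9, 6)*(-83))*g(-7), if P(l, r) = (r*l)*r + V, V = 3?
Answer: 1305507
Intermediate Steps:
P(l, r) = 3 + l*r² (P(l, r) = (r*l)*r + 3 = (l*r)*r + 3 = l*r² + 3 = 3 + l*r²)
(P(-9, 6)*(-83))*g(-7) = ((3 - 9*6²)*(-83))*(-7)² = ((3 - 9*36)*(-83))*49 = ((3 - 324)*(-83))*49 = -321*(-83)*49 = 26643*49 = 1305507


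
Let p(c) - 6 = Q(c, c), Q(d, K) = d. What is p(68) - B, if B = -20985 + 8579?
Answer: 12480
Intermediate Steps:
p(c) = 6 + c
B = -12406
p(68) - B = (6 + 68) - 1*(-12406) = 74 + 12406 = 12480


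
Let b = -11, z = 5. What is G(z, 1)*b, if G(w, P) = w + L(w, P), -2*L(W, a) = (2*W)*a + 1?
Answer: 11/2 ≈ 5.5000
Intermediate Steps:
L(W, a) = -½ - W*a (L(W, a) = -((2*W)*a + 1)/2 = -(2*W*a + 1)/2 = -(1 + 2*W*a)/2 = -½ - W*a)
G(w, P) = -½ + w - P*w (G(w, P) = w + (-½ - w*P) = w + (-½ - P*w) = -½ + w - P*w)
G(z, 1)*b = (-½ + 5 - 1*1*5)*(-11) = (-½ + 5 - 5)*(-11) = -½*(-11) = 11/2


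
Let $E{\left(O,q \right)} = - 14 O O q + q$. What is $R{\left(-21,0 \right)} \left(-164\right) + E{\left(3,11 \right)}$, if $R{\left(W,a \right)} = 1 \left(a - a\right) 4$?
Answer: $-1375$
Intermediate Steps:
$R{\left(W,a \right)} = 0$ ($R{\left(W,a \right)} = 1 \cdot 0 \cdot 4 = 0 \cdot 4 = 0$)
$E{\left(O,q \right)} = q - 14 q O^{2}$ ($E{\left(O,q \right)} = - 14 O^{2} q + q = - 14 q O^{2} + q = q - 14 q O^{2}$)
$R{\left(-21,0 \right)} \left(-164\right) + E{\left(3,11 \right)} = 0 \left(-164\right) + 11 \left(1 - 14 \cdot 3^{2}\right) = 0 + 11 \left(1 - 126\right) = 0 + 11 \left(-125\right) = 0 - 1375 = -1375$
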